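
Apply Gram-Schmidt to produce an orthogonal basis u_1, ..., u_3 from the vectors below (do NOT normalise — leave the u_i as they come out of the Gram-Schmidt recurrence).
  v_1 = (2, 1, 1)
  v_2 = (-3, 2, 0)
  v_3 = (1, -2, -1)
Orthogonal basis:
  u_1 = (2, 1, 1)
  u_2 = (-5/3, 8/3, 2/3)
  u_3 = (3/31, 9/62, -21/62)

Apply the Gram-Schmidt recurrence
  u_1 = v_1
  u_i = v_i − Σ_{j<i} ((v_i · u_j) / (u_j · u_j)) · u_j.

Step by step this gives:
  u_1 = (2, 1, 1)
  u_2 = (-5/3, 8/3, 2/3)
  u_3 = (3/31, 9/62, -21/62)

Orthogonality check:
  u_2 · u_1 = 0 (should be 0)
  u_3 · u_1 = 0 (should be 0)
  u_3 · u_2 = 0 (should be 0)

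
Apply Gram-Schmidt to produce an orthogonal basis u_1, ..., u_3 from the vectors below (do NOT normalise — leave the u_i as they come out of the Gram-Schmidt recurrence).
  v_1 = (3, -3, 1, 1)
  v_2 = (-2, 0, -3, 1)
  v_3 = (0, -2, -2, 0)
Orthogonal basis:
  u_1 = (3, -3, 1, 1)
  u_2 = (-4/5, -6/5, -13/5, 7/5)
  u_3 = (-1/27, -5/9, -10/27, -32/27)

Apply the Gram-Schmidt recurrence
  u_1 = v_1
  u_i = v_i − Σ_{j<i} ((v_i · u_j) / (u_j · u_j)) · u_j.

Step by step this gives:
  u_1 = (3, -3, 1, 1)
  u_2 = (-4/5, -6/5, -13/5, 7/5)
  u_3 = (-1/27, -5/9, -10/27, -32/27)

Orthogonality check:
  u_2 · u_1 = 0 (should be 0)
  u_3 · u_1 = 0 (should be 0)
  u_3 · u_2 = 0 (should be 0)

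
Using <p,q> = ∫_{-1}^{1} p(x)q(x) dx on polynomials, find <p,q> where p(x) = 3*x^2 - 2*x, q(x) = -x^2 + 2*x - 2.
<p,q> = -118/15

Expand the product: p(x)·q(x) = -3*x^4 + 8*x^3 - 10*x^2 + 4*x.
∫_{-1}^{1} of each monomial x^k gives [2/(k+1) if k even, 0 if k odd]. Integrating term-by-term (or equivalently evaluating the antiderivative F(x) = -3*x^5/5 + 2*x^4 - 10*x^3/3 + 2*x^2 at the endpoints):
  F(1) − F(−1) = 1/15 − (119/15) = -118/15.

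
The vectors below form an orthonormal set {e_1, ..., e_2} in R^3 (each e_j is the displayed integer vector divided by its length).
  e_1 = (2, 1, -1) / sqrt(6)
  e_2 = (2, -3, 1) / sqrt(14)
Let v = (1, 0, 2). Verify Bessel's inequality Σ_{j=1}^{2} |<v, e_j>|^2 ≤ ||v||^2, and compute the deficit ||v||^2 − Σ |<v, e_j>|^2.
Σ |<v, e_j>|^2 = 8/7; ||v||^2 = 5; deficit = 27/7

Write each e_j = u_j / sqrt(<u_j, u_j>) where u_j is the displayed integer vector. Then <v, e_j> = <v, u_j> / sqrt(<u_j, u_j>), so |<v, e_j>|^2 = <v, u_j>^2 / <u_j, u_j>.
Coefficients: <v, e_1> = 0/sqrt(6), <v, e_2> = 4/sqrt(14).
Square and sum: Σ |<v, e_j>|^2 = 8/7.
Compute ||v||^2 = v·v = 5.
Deficit = 5 − 8/7 = 27/7 ≥ 0, confirming Bessel's inequality. (The deficit equals ||v − Σ <v,e_j> e_j||^2, the squared distance from v to span{e_j}.)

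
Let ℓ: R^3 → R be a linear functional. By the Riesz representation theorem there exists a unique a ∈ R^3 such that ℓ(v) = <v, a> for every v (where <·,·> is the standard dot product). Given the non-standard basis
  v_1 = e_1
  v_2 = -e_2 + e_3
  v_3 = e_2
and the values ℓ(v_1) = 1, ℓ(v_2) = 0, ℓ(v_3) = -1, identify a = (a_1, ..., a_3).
a = (1, -1, -1)

Write a = (a_1, ..., a_3) in the standard basis. For each basis vector v_i, ℓ(v_i) = <v_i, a> is a linear equation in the a_j's. Collect the n equations into a matrix system V a = ℓ, where row i of V is v_i (expressed in the standard basis). Since V is invertible (lower-triangular with 1s on the diagonal, up to permutation), solve by back-substitution:
  V =
[[1, 0, 0],
 [0, -1, 1],
 [0, 1, 0]]
  V a = (1, 0, -1)
Solving gives a = (1, -1, -1).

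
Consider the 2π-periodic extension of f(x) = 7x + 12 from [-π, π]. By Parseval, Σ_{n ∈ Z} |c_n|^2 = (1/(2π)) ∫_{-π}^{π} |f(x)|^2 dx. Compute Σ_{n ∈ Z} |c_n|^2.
Σ |c_n|^2 = 49π^2/3 + 144

Expand and integrate term by term over [-π, π]:
  ∫ (7x)^2 dx = 49·(2π^3/3); ∫ 2·7·(12)·x dx = 0 (odd integrand); ∫ 12^2 dx = 144·2π.
So (1/(2π)) ∫_{-π}^{π} (7x + 12)^2 dx = 49π^2/3 + 144 = 49π^2/3 + 144.
Parseval ⇒ Σ |c_n|^2 = 49π^2/3 + 144.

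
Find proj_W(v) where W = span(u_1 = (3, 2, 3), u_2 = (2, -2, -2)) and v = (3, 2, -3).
proj_W(v) = (78/31, -28/31, -18/31)

Set up U = [u_1 | ... | u_2] ∈ R^(3×2). The projector onto W = col(U) is P = U (U^T U)^(-1) U^T.
Compute U^T U =
  [22, -4]
  [-4, 12],
and U^T v = (4, 8).
Solve U^T U · c = U^T v for the coefficients: c = (10/31, 24/31). The projection is proj_W(v) = U c.
Check: (v - proj_W(v)) · u_1 = 0  (should be 0).
Check: (v - proj_W(v)) · u_2 = 0  (should be 0).
Result: proj_W(v) = (78/31, -28/31, -18/31).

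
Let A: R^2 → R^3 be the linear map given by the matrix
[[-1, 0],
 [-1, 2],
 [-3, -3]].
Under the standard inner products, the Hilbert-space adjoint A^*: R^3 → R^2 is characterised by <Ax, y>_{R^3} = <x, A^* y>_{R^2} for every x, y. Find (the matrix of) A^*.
A^* = A^T =
[[-1, -1, -3],
 [0, 2, -3]]

For real matrices with standard dot products, the defining identity <Ax, y> = <x, A^* y> gives (Ax)^T y = x^T (A^*) y, i.e. x^T A^T y = x^T (A^*) y. Since this holds for all x, y, we must have A^* = A^T. Therefore
A^* =
[[-1, -1, -3],
 [0, 2, -3]].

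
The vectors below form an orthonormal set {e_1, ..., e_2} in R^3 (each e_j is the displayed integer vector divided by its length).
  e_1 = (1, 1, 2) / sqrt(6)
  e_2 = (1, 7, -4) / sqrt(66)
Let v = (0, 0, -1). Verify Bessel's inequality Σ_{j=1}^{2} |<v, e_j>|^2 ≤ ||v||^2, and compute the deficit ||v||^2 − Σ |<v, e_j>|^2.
Σ |<v, e_j>|^2 = 10/11; ||v||^2 = 1; deficit = 1/11

Write each e_j = u_j / sqrt(<u_j, u_j>) where u_j is the displayed integer vector. Then <v, e_j> = <v, u_j> / sqrt(<u_j, u_j>), so |<v, e_j>|^2 = <v, u_j>^2 / <u_j, u_j>.
Coefficients: <v, e_1> = -2/sqrt(6), <v, e_2> = 4/sqrt(66).
Square and sum: Σ |<v, e_j>|^2 = 10/11.
Compute ||v||^2 = v·v = 1.
Deficit = 1 − 10/11 = 1/11 ≥ 0, confirming Bessel's inequality. (The deficit equals ||v − Σ <v,e_j> e_j||^2, the squared distance from v to span{e_j}.)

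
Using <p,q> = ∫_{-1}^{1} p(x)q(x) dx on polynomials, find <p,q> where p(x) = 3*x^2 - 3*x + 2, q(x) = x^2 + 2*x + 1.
<p,q> = 68/15

Expand the product: p(x)·q(x) = 3*x^4 + 3*x^3 - x^2 + x + 2.
∫_{-1}^{1} of each monomial x^k gives [2/(k+1) if k even, 0 if k odd]. Integrating term-by-term (or equivalently evaluating the antiderivative F(x) = 3*x^5/5 + 3*x^4/4 - x^3/3 + x^2/2 + 2*x at the endpoints):
  F(1) − F(−1) = 211/60 − (-61/60) = 68/15.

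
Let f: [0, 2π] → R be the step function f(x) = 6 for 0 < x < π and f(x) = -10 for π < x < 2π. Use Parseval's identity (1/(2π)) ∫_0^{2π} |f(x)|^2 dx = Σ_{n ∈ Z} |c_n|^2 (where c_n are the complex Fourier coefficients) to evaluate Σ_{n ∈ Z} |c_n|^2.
Σ |c_n|^2 = 68

Parseval equates the L^2 energy of f (normalised by 1/(2π)) with the ℓ^2 sum of its Fourier coefficients: (1/(2π)) ∫_0^{2π} |f|^2 = Σ |c_n|^2.
Compute the left side: (1/(2π)) [∫_0^π 6^2 dx + ∫_π^{2π} (-10)^2 dx] = (1/(2π)) · (36π + 100π) = (36 + 100)/2 = 68.
So Σ_{n ∈ Z} |c_n|^2 = 68.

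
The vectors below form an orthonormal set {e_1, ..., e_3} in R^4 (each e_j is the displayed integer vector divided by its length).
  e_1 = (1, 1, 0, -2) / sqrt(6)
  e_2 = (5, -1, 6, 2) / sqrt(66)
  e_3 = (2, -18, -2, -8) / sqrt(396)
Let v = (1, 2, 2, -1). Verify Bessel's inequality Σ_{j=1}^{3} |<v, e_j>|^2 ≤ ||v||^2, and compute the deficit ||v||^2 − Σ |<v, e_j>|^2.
Σ |<v, e_j>|^2 = 9; ||v||^2 = 10; deficit = 1

Write each e_j = u_j / sqrt(<u_j, u_j>) where u_j is the displayed integer vector. Then <v, e_j> = <v, u_j> / sqrt(<u_j, u_j>), so |<v, e_j>|^2 = <v, u_j>^2 / <u_j, u_j>.
Coefficients: <v, e_1> = 5/sqrt(6), <v, e_2> = 13/sqrt(66), <v, e_3> = -30/sqrt(396).
Square and sum: Σ |<v, e_j>|^2 = 9.
Compute ||v||^2 = v·v = 10.
Deficit = 10 − 9 = 1 ≥ 0, confirming Bessel's inequality. (The deficit equals ||v − Σ <v,e_j> e_j||^2, the squared distance from v to span{e_j}.)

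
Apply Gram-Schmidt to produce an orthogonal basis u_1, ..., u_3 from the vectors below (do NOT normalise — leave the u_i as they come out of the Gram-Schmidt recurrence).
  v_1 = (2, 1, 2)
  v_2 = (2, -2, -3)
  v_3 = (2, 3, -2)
Orthogonal basis:
  u_1 = (2, 1, 2)
  u_2 = (26/9, -14/9, -19/9)
  u_3 = (44/137, 440/137, -264/137)

Apply the Gram-Schmidt recurrence
  u_1 = v_1
  u_i = v_i − Σ_{j<i} ((v_i · u_j) / (u_j · u_j)) · u_j.

Step by step this gives:
  u_1 = (2, 1, 2)
  u_2 = (26/9, -14/9, -19/9)
  u_3 = (44/137, 440/137, -264/137)

Orthogonality check:
  u_2 · u_1 = 0 (should be 0)
  u_3 · u_1 = 0 (should be 0)
  u_3 · u_2 = 0 (should be 0)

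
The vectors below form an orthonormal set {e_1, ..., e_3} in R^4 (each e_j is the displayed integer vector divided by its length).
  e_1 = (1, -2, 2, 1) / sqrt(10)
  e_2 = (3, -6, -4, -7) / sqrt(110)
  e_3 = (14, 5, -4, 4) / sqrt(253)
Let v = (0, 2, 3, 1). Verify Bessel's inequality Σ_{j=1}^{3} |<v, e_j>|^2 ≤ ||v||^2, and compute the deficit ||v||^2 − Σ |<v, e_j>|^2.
Σ |<v, e_j>|^2 = 222/23; ||v||^2 = 14; deficit = 100/23

Write each e_j = u_j / sqrt(<u_j, u_j>) where u_j is the displayed integer vector. Then <v, e_j> = <v, u_j> / sqrt(<u_j, u_j>), so |<v, e_j>|^2 = <v, u_j>^2 / <u_j, u_j>.
Coefficients: <v, e_1> = 3/sqrt(10), <v, e_2> = -31/sqrt(110), <v, e_3> = 2/sqrt(253).
Square and sum: Σ |<v, e_j>|^2 = 222/23.
Compute ||v||^2 = v·v = 14.
Deficit = 14 − 222/23 = 100/23 ≥ 0, confirming Bessel's inequality. (The deficit equals ||v − Σ <v,e_j> e_j||^2, the squared distance from v to span{e_j}.)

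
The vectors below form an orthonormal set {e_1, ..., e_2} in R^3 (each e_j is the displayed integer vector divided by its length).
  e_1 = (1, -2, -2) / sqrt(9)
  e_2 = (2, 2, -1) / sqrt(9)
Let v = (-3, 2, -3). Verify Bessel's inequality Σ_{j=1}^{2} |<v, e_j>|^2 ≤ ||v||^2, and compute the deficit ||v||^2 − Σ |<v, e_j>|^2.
Σ |<v, e_j>|^2 = 2/9; ||v||^2 = 22; deficit = 196/9

Write each e_j = u_j / sqrt(<u_j, u_j>) where u_j is the displayed integer vector. Then <v, e_j> = <v, u_j> / sqrt(<u_j, u_j>), so |<v, e_j>|^2 = <v, u_j>^2 / <u_j, u_j>.
Coefficients: <v, e_1> = -1/sqrt(9), <v, e_2> = 1/sqrt(9).
Square and sum: Σ |<v, e_j>|^2 = 2/9.
Compute ||v||^2 = v·v = 22.
Deficit = 22 − 2/9 = 196/9 ≥ 0, confirming Bessel's inequality. (The deficit equals ||v − Σ <v,e_j> e_j||^2, the squared distance from v to span{e_j}.)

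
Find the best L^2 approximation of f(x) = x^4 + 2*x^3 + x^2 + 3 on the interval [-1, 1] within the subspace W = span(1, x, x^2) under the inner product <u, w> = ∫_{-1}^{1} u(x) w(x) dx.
g(x) = 13*x^2/7 + 6*x/5 + 102/35

The best approximation g ∈ W is the orthogonal projection of f onto W. Writing g = a_0 + a_1 x + a_2 x^2, the coefficients solve the normal equations G · a = b where
  G_{ij} = <φ_i, φ_j> and b_i = <f, φ_i>, with φ_0 = 1, φ_1 = x, φ_2 = x^2.
G =
  [2, 0, 2/3]
  [0, 2/3, 0]
  [2/3, 0, 2/5],
b = (106/15, 4/5, 94/35).
Solving gives a_0 = 102/35, a_1 = 6/5, a_2 = 13/7, so
  g(x) = 13*x^2/7 + 6*x/5 + 102/35.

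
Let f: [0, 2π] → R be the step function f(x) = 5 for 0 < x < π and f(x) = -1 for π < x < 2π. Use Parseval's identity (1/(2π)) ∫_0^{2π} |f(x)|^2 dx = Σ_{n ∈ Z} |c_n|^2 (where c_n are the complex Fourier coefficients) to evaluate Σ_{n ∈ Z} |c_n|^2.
Σ |c_n|^2 = 13

Parseval equates the L^2 energy of f (normalised by 1/(2π)) with the ℓ^2 sum of its Fourier coefficients: (1/(2π)) ∫_0^{2π} |f|^2 = Σ |c_n|^2.
Compute the left side: (1/(2π)) [∫_0^π 5^2 dx + ∫_π^{2π} (-1)^2 dx] = (1/(2π)) · (25π + 1π) = (25 + 1)/2 = 13.
So Σ_{n ∈ Z} |c_n|^2 = 13.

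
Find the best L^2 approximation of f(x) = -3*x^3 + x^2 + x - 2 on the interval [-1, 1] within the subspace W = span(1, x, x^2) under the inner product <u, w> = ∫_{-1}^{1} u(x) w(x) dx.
g(x) = x^2 - 4*x/5 - 2

The best approximation g ∈ W is the orthogonal projection of f onto W. Writing g = a_0 + a_1 x + a_2 x^2, the coefficients solve the normal equations G · a = b where
  G_{ij} = <φ_i, φ_j> and b_i = <f, φ_i>, with φ_0 = 1, φ_1 = x, φ_2 = x^2.
G =
  [2, 0, 2/3]
  [0, 2/3, 0]
  [2/3, 0, 2/5],
b = (-10/3, -8/15, -14/15).
Solving gives a_0 = -2, a_1 = -4/5, a_2 = 1, so
  g(x) = x^2 - 4*x/5 - 2.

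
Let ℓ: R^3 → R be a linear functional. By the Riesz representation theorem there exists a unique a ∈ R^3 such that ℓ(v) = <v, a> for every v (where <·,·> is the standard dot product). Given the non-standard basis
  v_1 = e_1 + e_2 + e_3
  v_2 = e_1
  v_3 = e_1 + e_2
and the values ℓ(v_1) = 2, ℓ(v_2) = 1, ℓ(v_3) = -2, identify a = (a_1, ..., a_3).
a = (1, -3, 4)

Write a = (a_1, ..., a_3) in the standard basis. For each basis vector v_i, ℓ(v_i) = <v_i, a> is a linear equation in the a_j's. Collect the n equations into a matrix system V a = ℓ, where row i of V is v_i (expressed in the standard basis). Since V is invertible (lower-triangular with 1s on the diagonal, up to permutation), solve by back-substitution:
  V =
[[1, 1, 1],
 [1, 0, 0],
 [1, 1, 0]]
  V a = (2, 1, -2)
Solving gives a = (1, -3, 4).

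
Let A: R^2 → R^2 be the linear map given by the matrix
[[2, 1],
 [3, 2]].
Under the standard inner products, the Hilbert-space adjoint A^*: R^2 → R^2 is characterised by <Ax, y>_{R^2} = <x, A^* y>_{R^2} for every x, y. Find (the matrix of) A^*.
A^* = A^T =
[[2, 3],
 [1, 2]]

For real matrices with standard dot products, the defining identity <Ax, y> = <x, A^* y> gives (Ax)^T y = x^T (A^*) y, i.e. x^T A^T y = x^T (A^*) y. Since this holds for all x, y, we must have A^* = A^T. Therefore
A^* =
[[2, 3],
 [1, 2]].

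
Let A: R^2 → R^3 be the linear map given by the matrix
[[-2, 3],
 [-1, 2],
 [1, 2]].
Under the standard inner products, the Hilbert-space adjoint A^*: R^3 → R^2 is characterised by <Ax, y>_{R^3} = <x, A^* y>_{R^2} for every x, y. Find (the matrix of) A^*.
A^* = A^T =
[[-2, -1, 1],
 [3, 2, 2]]

For real matrices with standard dot products, the defining identity <Ax, y> = <x, A^* y> gives (Ax)^T y = x^T (A^*) y, i.e. x^T A^T y = x^T (A^*) y. Since this holds for all x, y, we must have A^* = A^T. Therefore
A^* =
[[-2, -1, 1],
 [3, 2, 2]].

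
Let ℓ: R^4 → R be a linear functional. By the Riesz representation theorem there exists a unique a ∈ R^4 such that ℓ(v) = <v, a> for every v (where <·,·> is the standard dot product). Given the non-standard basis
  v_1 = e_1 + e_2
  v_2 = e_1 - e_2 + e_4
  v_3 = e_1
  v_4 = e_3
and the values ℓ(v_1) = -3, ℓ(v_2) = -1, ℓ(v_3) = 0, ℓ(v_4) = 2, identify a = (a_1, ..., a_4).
a = (0, -3, 2, -4)

Write a = (a_1, ..., a_4) in the standard basis. For each basis vector v_i, ℓ(v_i) = <v_i, a> is a linear equation in the a_j's. Collect the n equations into a matrix system V a = ℓ, where row i of V is v_i (expressed in the standard basis). Since V is invertible (lower-triangular with 1s on the diagonal, up to permutation), solve by back-substitution:
  V =
[[1, 1, 0, 0],
 [1, -1, 0, 1],
 [1, 0, 0, 0],
 [0, 0, 1, 0]]
  V a = (-3, -1, 0, 2)
Solving gives a = (0, -3, 2, -4).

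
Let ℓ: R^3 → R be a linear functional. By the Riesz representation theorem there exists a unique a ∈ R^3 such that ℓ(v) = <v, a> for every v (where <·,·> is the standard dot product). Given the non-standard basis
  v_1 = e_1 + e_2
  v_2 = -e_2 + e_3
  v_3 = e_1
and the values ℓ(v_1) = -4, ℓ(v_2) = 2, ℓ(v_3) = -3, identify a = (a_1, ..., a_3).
a = (-3, -1, 1)

Write a = (a_1, ..., a_3) in the standard basis. For each basis vector v_i, ℓ(v_i) = <v_i, a> is a linear equation in the a_j's. Collect the n equations into a matrix system V a = ℓ, where row i of V is v_i (expressed in the standard basis). Since V is invertible (lower-triangular with 1s on the diagonal, up to permutation), solve by back-substitution:
  V =
[[1, 1, 0],
 [0, -1, 1],
 [1, 0, 0]]
  V a = (-4, 2, -3)
Solving gives a = (-3, -1, 1).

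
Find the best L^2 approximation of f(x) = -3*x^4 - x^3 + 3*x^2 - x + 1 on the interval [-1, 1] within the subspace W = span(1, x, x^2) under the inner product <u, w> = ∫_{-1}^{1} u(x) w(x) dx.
g(x) = 3*x^2/7 - 8*x/5 + 44/35

The best approximation g ∈ W is the orthogonal projection of f onto W. Writing g = a_0 + a_1 x + a_2 x^2, the coefficients solve the normal equations G · a = b where
  G_{ij} = <φ_i, φ_j> and b_i = <f, φ_i>, with φ_0 = 1, φ_1 = x, φ_2 = x^2.
G =
  [2, 0, 2/3]
  [0, 2/3, 0]
  [2/3, 0, 2/5],
b = (14/5, -16/15, 106/105).
Solving gives a_0 = 44/35, a_1 = -8/5, a_2 = 3/7, so
  g(x) = 3*x^2/7 - 8*x/5 + 44/35.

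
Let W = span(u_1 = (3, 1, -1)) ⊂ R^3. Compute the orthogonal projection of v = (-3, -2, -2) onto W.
proj_W(v) = (-27/11, -9/11, 9/11)

Set up U = [u_1 | ... | u_1] ∈ R^(3×1). The projector onto W = col(U) is P = U (U^T U)^(-1) U^T.
Compute U^T U =
  [11],
and U^T v = (-9).
Solve U^T U · c = U^T v for the coefficients: c = (-9/11). The projection is proj_W(v) = U c.
Check: (v - proj_W(v)) · u_1 = 0  (should be 0).
Result: proj_W(v) = (-27/11, -9/11, 9/11).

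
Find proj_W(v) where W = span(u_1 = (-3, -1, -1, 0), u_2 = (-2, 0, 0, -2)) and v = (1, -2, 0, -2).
proj_W(v) = (1/13, 5/13, 5/13, -14/13)

Set up U = [u_1 | ... | u_2] ∈ R^(4×2). The projector onto W = col(U) is P = U (U^T U)^(-1) U^T.
Compute U^T U =
  [11, 6]
  [6, 8],
and U^T v = (-1, 2).
Solve U^T U · c = U^T v for the coefficients: c = (-5/13, 7/13). The projection is proj_W(v) = U c.
Check: (v - proj_W(v)) · u_1 = 0  (should be 0).
Check: (v - proj_W(v)) · u_2 = 0  (should be 0).
Result: proj_W(v) = (1/13, 5/13, 5/13, -14/13).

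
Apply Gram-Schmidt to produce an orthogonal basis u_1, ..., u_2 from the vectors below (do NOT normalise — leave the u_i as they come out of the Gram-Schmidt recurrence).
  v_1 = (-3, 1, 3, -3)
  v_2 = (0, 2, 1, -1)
Orthogonal basis:
  u_1 = (-3, 1, 3, -3)
  u_2 = (6/7, 12/7, 1/7, -1/7)

Apply the Gram-Schmidt recurrence
  u_1 = v_1
  u_i = v_i − Σ_{j<i} ((v_i · u_j) / (u_j · u_j)) · u_j.

Step by step this gives:
  u_1 = (-3, 1, 3, -3)
  u_2 = (6/7, 12/7, 1/7, -1/7)

Orthogonality check:
  u_2 · u_1 = 0 (should be 0)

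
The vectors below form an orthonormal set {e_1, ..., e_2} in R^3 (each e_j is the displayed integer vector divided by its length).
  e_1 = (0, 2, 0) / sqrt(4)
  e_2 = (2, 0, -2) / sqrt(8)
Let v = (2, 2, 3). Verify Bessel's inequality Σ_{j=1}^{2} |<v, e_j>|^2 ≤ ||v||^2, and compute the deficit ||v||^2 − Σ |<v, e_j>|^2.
Σ |<v, e_j>|^2 = 9/2; ||v||^2 = 17; deficit = 25/2

Write each e_j = u_j / sqrt(<u_j, u_j>) where u_j is the displayed integer vector. Then <v, e_j> = <v, u_j> / sqrt(<u_j, u_j>), so |<v, e_j>|^2 = <v, u_j>^2 / <u_j, u_j>.
Coefficients: <v, e_1> = 4/sqrt(4), <v, e_2> = -2/sqrt(8).
Square and sum: Σ |<v, e_j>|^2 = 9/2.
Compute ||v||^2 = v·v = 17.
Deficit = 17 − 9/2 = 25/2 ≥ 0, confirming Bessel's inequality. (The deficit equals ||v − Σ <v,e_j> e_j||^2, the squared distance from v to span{e_j}.)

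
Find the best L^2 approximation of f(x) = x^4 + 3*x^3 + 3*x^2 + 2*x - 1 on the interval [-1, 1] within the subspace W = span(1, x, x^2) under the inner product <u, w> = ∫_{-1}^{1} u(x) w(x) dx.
g(x) = 27*x^2/7 + 19*x/5 - 38/35

The best approximation g ∈ W is the orthogonal projection of f onto W. Writing g = a_0 + a_1 x + a_2 x^2, the coefficients solve the normal equations G · a = b where
  G_{ij} = <φ_i, φ_j> and b_i = <f, φ_i>, with φ_0 = 1, φ_1 = x, φ_2 = x^2.
G =
  [2, 0, 2/3]
  [0, 2/3, 0]
  [2/3, 0, 2/5],
b = (2/5, 38/15, 86/105).
Solving gives a_0 = -38/35, a_1 = 19/5, a_2 = 27/7, so
  g(x) = 27*x^2/7 + 19*x/5 - 38/35.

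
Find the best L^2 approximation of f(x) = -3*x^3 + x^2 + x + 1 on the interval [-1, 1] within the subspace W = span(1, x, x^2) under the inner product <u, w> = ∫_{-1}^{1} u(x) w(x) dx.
g(x) = x^2 - 4*x/5 + 1

The best approximation g ∈ W is the orthogonal projection of f onto W. Writing g = a_0 + a_1 x + a_2 x^2, the coefficients solve the normal equations G · a = b where
  G_{ij} = <φ_i, φ_j> and b_i = <f, φ_i>, with φ_0 = 1, φ_1 = x, φ_2 = x^2.
G =
  [2, 0, 2/3]
  [0, 2/3, 0]
  [2/3, 0, 2/5],
b = (8/3, -8/15, 16/15).
Solving gives a_0 = 1, a_1 = -4/5, a_2 = 1, so
  g(x) = x^2 - 4*x/5 + 1.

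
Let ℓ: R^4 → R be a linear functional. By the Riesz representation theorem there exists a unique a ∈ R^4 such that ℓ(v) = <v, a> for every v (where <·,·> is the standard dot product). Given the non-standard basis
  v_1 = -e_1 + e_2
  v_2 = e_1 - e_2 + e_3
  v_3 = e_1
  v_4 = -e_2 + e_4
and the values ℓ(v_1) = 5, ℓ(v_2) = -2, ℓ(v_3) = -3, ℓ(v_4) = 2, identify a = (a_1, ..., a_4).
a = (-3, 2, 3, 4)

Write a = (a_1, ..., a_4) in the standard basis. For each basis vector v_i, ℓ(v_i) = <v_i, a> is a linear equation in the a_j's. Collect the n equations into a matrix system V a = ℓ, where row i of V is v_i (expressed in the standard basis). Since V is invertible (lower-triangular with 1s on the diagonal, up to permutation), solve by back-substitution:
  V =
[[-1, 1, 0, 0],
 [1, -1, 1, 0],
 [1, 0, 0, 0],
 [0, -1, 0, 1]]
  V a = (5, -2, -3, 2)
Solving gives a = (-3, 2, 3, 4).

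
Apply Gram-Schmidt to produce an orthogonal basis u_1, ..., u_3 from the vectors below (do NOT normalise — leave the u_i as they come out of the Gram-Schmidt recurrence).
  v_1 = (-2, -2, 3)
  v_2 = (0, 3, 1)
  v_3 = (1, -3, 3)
Orthogonal basis:
  u_1 = (-2, -2, 3)
  u_2 = (-6/17, 45/17, 26/17)
  u_3 = (55/23, -10/23, 30/23)

Apply the Gram-Schmidt recurrence
  u_1 = v_1
  u_i = v_i − Σ_{j<i} ((v_i · u_j) / (u_j · u_j)) · u_j.

Step by step this gives:
  u_1 = (-2, -2, 3)
  u_2 = (-6/17, 45/17, 26/17)
  u_3 = (55/23, -10/23, 30/23)

Orthogonality check:
  u_2 · u_1 = 0 (should be 0)
  u_3 · u_1 = 0 (should be 0)
  u_3 · u_2 = 0 (should be 0)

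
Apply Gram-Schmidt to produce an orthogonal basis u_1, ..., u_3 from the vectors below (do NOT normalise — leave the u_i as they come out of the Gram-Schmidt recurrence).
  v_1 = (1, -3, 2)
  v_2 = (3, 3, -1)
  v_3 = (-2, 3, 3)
Orthogonal basis:
  u_1 = (1, -3, 2)
  u_2 = (25/7, 9/7, 1/7)
  u_3 = (-189/202, 441/202, 378/101)

Apply the Gram-Schmidt recurrence
  u_1 = v_1
  u_i = v_i − Σ_{j<i} ((v_i · u_j) / (u_j · u_j)) · u_j.

Step by step this gives:
  u_1 = (1, -3, 2)
  u_2 = (25/7, 9/7, 1/7)
  u_3 = (-189/202, 441/202, 378/101)

Orthogonality check:
  u_2 · u_1 = 0 (should be 0)
  u_3 · u_1 = 0 (should be 0)
  u_3 · u_2 = 0 (should be 0)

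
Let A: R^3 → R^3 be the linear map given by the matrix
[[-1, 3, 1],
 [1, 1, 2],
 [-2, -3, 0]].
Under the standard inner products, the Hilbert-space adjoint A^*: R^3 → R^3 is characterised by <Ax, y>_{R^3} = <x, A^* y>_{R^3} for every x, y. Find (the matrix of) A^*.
A^* = A^T =
[[-1, 1, -2],
 [3, 1, -3],
 [1, 2, 0]]

For real matrices with standard dot products, the defining identity <Ax, y> = <x, A^* y> gives (Ax)^T y = x^T (A^*) y, i.e. x^T A^T y = x^T (A^*) y. Since this holds for all x, y, we must have A^* = A^T. Therefore
A^* =
[[-1, 1, -2],
 [3, 1, -3],
 [1, 2, 0]].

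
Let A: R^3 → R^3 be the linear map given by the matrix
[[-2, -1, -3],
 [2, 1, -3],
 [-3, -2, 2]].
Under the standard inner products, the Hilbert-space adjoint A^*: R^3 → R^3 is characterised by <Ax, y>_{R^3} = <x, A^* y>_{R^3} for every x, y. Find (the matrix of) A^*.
A^* = A^T =
[[-2, 2, -3],
 [-1, 1, -2],
 [-3, -3, 2]]

For real matrices with standard dot products, the defining identity <Ax, y> = <x, A^* y> gives (Ax)^T y = x^T (A^*) y, i.e. x^T A^T y = x^T (A^*) y. Since this holds for all x, y, we must have A^* = A^T. Therefore
A^* =
[[-2, 2, -3],
 [-1, 1, -2],
 [-3, -3, 2]].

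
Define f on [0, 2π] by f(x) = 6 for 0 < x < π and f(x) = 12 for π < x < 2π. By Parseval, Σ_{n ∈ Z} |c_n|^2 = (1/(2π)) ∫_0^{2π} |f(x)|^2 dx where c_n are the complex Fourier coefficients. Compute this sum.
Σ |c_n|^2 = 90

Parseval equates the L^2 energy of f (normalised by 1/(2π)) with the ℓ^2 sum of its Fourier coefficients: (1/(2π)) ∫_0^{2π} |f|^2 = Σ |c_n|^2.
Compute the left side: (1/(2π)) [∫_0^π 6^2 dx + ∫_π^{2π} 12^2 dx] = (1/(2π)) · (36π + 144π) = (36 + 144)/2 = 90.
So Σ_{n ∈ Z} |c_n|^2 = 90.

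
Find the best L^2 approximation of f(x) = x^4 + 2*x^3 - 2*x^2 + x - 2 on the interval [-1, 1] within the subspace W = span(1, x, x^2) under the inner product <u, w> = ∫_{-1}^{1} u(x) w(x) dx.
g(x) = -8*x^2/7 + 11*x/5 - 73/35

The best approximation g ∈ W is the orthogonal projection of f onto W. Writing g = a_0 + a_1 x + a_2 x^2, the coefficients solve the normal equations G · a = b where
  G_{ij} = <φ_i, φ_j> and b_i = <f, φ_i>, with φ_0 = 1, φ_1 = x, φ_2 = x^2.
G =
  [2, 0, 2/3]
  [0, 2/3, 0]
  [2/3, 0, 2/5],
b = (-74/15, 22/15, -194/105).
Solving gives a_0 = -73/35, a_1 = 11/5, a_2 = -8/7, so
  g(x) = -8*x^2/7 + 11*x/5 - 73/35.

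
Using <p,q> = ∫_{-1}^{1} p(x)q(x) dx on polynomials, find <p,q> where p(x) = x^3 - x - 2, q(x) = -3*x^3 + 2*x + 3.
<p,q> = -256/21

Expand the product: p(x)·q(x) = -3*x^6 + 5*x^4 + 9*x^3 - 2*x^2 - 7*x - 6.
∫_{-1}^{1} of each monomial x^k gives [2/(k+1) if k even, 0 if k odd]. Integrating term-by-term (or equivalently evaluating the antiderivative F(x) = -3*x^7/7 + x^5 + 9*x^4/4 - 2*x^3/3 - 7*x^2/2 - 6*x at the endpoints):
  F(1) − F(−1) = -617/84 − (407/84) = -256/21.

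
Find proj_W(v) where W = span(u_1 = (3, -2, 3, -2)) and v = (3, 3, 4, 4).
proj_W(v) = (21/26, -7/13, 21/26, -7/13)

Set up U = [u_1 | ... | u_1] ∈ R^(4×1). The projector onto W = col(U) is P = U (U^T U)^(-1) U^T.
Compute U^T U =
  [26],
and U^T v = (7).
Solve U^T U · c = U^T v for the coefficients: c = (7/26). The projection is proj_W(v) = U c.
Check: (v - proj_W(v)) · u_1 = 0  (should be 0).
Result: proj_W(v) = (21/26, -7/13, 21/26, -7/13).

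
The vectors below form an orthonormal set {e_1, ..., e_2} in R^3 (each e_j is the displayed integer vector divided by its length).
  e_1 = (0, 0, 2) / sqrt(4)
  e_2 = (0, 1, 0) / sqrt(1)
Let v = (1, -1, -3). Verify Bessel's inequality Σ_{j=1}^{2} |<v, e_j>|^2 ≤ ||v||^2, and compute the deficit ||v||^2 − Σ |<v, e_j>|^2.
Σ |<v, e_j>|^2 = 10; ||v||^2 = 11; deficit = 1

Write each e_j = u_j / sqrt(<u_j, u_j>) where u_j is the displayed integer vector. Then <v, e_j> = <v, u_j> / sqrt(<u_j, u_j>), so |<v, e_j>|^2 = <v, u_j>^2 / <u_j, u_j>.
Coefficients: <v, e_1> = -6/sqrt(4), <v, e_2> = -1/sqrt(1).
Square and sum: Σ |<v, e_j>|^2 = 10.
Compute ||v||^2 = v·v = 11.
Deficit = 11 − 10 = 1 ≥ 0, confirming Bessel's inequality. (The deficit equals ||v − Σ <v,e_j> e_j||^2, the squared distance from v to span{e_j}.)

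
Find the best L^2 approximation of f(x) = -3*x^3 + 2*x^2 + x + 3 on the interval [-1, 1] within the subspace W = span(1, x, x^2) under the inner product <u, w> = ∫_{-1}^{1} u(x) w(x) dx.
g(x) = 2*x^2 - 4*x/5 + 3

The best approximation g ∈ W is the orthogonal projection of f onto W. Writing g = a_0 + a_1 x + a_2 x^2, the coefficients solve the normal equations G · a = b where
  G_{ij} = <φ_i, φ_j> and b_i = <f, φ_i>, with φ_0 = 1, φ_1 = x, φ_2 = x^2.
G =
  [2, 0, 2/3]
  [0, 2/3, 0]
  [2/3, 0, 2/5],
b = (22/3, -8/15, 14/5).
Solving gives a_0 = 3, a_1 = -4/5, a_2 = 2, so
  g(x) = 2*x^2 - 4*x/5 + 3.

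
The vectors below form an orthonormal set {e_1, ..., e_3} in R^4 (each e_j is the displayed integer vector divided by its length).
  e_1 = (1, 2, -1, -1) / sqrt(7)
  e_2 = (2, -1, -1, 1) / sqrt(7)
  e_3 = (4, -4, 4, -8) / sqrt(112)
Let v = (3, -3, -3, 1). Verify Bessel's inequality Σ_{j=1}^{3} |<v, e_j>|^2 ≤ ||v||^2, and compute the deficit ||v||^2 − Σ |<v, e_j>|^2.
Σ |<v, e_j>|^2 = 171/7; ||v||^2 = 28; deficit = 25/7

Write each e_j = u_j / sqrt(<u_j, u_j>) where u_j is the displayed integer vector. Then <v, e_j> = <v, u_j> / sqrt(<u_j, u_j>), so |<v, e_j>|^2 = <v, u_j>^2 / <u_j, u_j>.
Coefficients: <v, e_1> = -1/sqrt(7), <v, e_2> = 13/sqrt(7), <v, e_3> = 4/sqrt(112).
Square and sum: Σ |<v, e_j>|^2 = 171/7.
Compute ||v||^2 = v·v = 28.
Deficit = 28 − 171/7 = 25/7 ≥ 0, confirming Bessel's inequality. (The deficit equals ||v − Σ <v,e_j> e_j||^2, the squared distance from v to span{e_j}.)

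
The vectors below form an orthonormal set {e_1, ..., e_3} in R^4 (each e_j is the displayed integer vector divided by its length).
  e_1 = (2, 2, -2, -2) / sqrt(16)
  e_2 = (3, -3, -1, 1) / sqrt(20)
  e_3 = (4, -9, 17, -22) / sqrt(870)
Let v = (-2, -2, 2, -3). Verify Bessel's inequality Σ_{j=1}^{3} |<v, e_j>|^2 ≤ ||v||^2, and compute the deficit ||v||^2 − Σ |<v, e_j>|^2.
Σ |<v, e_j>|^2 = 3029/174; ||v||^2 = 21; deficit = 625/174

Write each e_j = u_j / sqrt(<u_j, u_j>) where u_j is the displayed integer vector. Then <v, e_j> = <v, u_j> / sqrt(<u_j, u_j>), so |<v, e_j>|^2 = <v, u_j>^2 / <u_j, u_j>.
Coefficients: <v, e_1> = -6/sqrt(16), <v, e_2> = -5/sqrt(20), <v, e_3> = 110/sqrt(870).
Square and sum: Σ |<v, e_j>|^2 = 3029/174.
Compute ||v||^2 = v·v = 21.
Deficit = 21 − 3029/174 = 625/174 ≥ 0, confirming Bessel's inequality. (The deficit equals ||v − Σ <v,e_j> e_j||^2, the squared distance from v to span{e_j}.)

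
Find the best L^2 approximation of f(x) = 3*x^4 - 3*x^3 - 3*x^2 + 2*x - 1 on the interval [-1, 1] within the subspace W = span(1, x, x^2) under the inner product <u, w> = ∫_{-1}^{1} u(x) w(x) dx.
g(x) = -3*x^2/7 + x/5 - 44/35

The best approximation g ∈ W is the orthogonal projection of f onto W. Writing g = a_0 + a_1 x + a_2 x^2, the coefficients solve the normal equations G · a = b where
  G_{ij} = <φ_i, φ_j> and b_i = <f, φ_i>, with φ_0 = 1, φ_1 = x, φ_2 = x^2.
G =
  [2, 0, 2/3]
  [0, 2/3, 0]
  [2/3, 0, 2/5],
b = (-14/5, 2/15, -106/105).
Solving gives a_0 = -44/35, a_1 = 1/5, a_2 = -3/7, so
  g(x) = -3*x^2/7 + x/5 - 44/35.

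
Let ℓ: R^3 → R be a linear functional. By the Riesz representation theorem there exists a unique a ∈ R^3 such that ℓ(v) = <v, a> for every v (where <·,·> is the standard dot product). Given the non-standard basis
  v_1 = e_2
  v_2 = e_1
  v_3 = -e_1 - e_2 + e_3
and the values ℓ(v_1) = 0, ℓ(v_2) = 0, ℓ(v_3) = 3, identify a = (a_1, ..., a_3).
a = (0, 0, 3)

Write a = (a_1, ..., a_3) in the standard basis. For each basis vector v_i, ℓ(v_i) = <v_i, a> is a linear equation in the a_j's. Collect the n equations into a matrix system V a = ℓ, where row i of V is v_i (expressed in the standard basis). Since V is invertible (lower-triangular with 1s on the diagonal, up to permutation), solve by back-substitution:
  V =
[[0, 1, 0],
 [1, 0, 0],
 [-1, -1, 1]]
  V a = (0, 0, 3)
Solving gives a = (0, 0, 3).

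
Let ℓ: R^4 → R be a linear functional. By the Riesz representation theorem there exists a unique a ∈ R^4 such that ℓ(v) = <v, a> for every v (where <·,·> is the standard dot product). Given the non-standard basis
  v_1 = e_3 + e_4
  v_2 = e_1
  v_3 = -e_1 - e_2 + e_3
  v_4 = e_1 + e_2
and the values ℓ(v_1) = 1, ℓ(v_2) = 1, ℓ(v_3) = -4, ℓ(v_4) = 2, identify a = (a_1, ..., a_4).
a = (1, 1, -2, 3)

Write a = (a_1, ..., a_4) in the standard basis. For each basis vector v_i, ℓ(v_i) = <v_i, a> is a linear equation in the a_j's. Collect the n equations into a matrix system V a = ℓ, where row i of V is v_i (expressed in the standard basis). Since V is invertible (lower-triangular with 1s on the diagonal, up to permutation), solve by back-substitution:
  V =
[[0, 0, 1, 1],
 [1, 0, 0, 0],
 [-1, -1, 1, 0],
 [1, 1, 0, 0]]
  V a = (1, 1, -4, 2)
Solving gives a = (1, 1, -2, 3).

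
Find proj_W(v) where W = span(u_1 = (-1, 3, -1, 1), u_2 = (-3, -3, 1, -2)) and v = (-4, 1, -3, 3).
proj_W(v) = (-10/3, 14/5, -14/15, 1/3)

Set up U = [u_1 | ... | u_2] ∈ R^(4×2). The projector onto W = col(U) is P = U (U^T U)^(-1) U^T.
Compute U^T U =
  [12, -9]
  [-9, 23],
and U^T v = (13, 0).
Solve U^T U · c = U^T v for the coefficients: c = (23/15, 3/5). The projection is proj_W(v) = U c.
Check: (v - proj_W(v)) · u_1 = 0  (should be 0).
Check: (v - proj_W(v)) · u_2 = 0  (should be 0).
Result: proj_W(v) = (-10/3, 14/5, -14/15, 1/3).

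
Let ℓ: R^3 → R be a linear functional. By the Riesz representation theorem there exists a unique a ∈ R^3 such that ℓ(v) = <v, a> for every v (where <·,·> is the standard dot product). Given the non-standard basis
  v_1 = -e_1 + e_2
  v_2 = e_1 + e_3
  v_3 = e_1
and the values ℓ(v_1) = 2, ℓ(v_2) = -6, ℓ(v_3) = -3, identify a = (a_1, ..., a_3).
a = (-3, -1, -3)

Write a = (a_1, ..., a_3) in the standard basis. For each basis vector v_i, ℓ(v_i) = <v_i, a> is a linear equation in the a_j's. Collect the n equations into a matrix system V a = ℓ, where row i of V is v_i (expressed in the standard basis). Since V is invertible (lower-triangular with 1s on the diagonal, up to permutation), solve by back-substitution:
  V =
[[-1, 1, 0],
 [1, 0, 1],
 [1, 0, 0]]
  V a = (2, -6, -3)
Solving gives a = (-3, -1, -3).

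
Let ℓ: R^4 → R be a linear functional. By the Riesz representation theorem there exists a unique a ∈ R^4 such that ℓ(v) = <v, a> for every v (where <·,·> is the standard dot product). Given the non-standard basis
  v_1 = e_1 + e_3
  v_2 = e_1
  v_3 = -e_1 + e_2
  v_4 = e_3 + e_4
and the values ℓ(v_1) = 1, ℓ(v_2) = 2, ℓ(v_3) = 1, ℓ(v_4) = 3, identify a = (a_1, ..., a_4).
a = (2, 3, -1, 4)

Write a = (a_1, ..., a_4) in the standard basis. For each basis vector v_i, ℓ(v_i) = <v_i, a> is a linear equation in the a_j's. Collect the n equations into a matrix system V a = ℓ, where row i of V is v_i (expressed in the standard basis). Since V is invertible (lower-triangular with 1s on the diagonal, up to permutation), solve by back-substitution:
  V =
[[1, 0, 1, 0],
 [1, 0, 0, 0],
 [-1, 1, 0, 0],
 [0, 0, 1, 1]]
  V a = (1, 2, 1, 3)
Solving gives a = (2, 3, -1, 4).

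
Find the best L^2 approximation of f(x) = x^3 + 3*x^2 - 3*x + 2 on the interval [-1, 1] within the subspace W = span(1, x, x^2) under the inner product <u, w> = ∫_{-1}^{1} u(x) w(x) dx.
g(x) = 3*x^2 - 12*x/5 + 2

The best approximation g ∈ W is the orthogonal projection of f onto W. Writing g = a_0 + a_1 x + a_2 x^2, the coefficients solve the normal equations G · a = b where
  G_{ij} = <φ_i, φ_j> and b_i = <f, φ_i>, with φ_0 = 1, φ_1 = x, φ_2 = x^2.
G =
  [2, 0, 2/3]
  [0, 2/3, 0]
  [2/3, 0, 2/5],
b = (6, -8/5, 38/15).
Solving gives a_0 = 2, a_1 = -12/5, a_2 = 3, so
  g(x) = 3*x^2 - 12*x/5 + 2.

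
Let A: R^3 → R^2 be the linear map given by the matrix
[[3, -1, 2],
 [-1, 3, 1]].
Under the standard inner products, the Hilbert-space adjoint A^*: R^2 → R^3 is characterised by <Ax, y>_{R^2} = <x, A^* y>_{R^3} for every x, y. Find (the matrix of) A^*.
A^* = A^T =
[[3, -1],
 [-1, 3],
 [2, 1]]

For real matrices with standard dot products, the defining identity <Ax, y> = <x, A^* y> gives (Ax)^T y = x^T (A^*) y, i.e. x^T A^T y = x^T (A^*) y. Since this holds for all x, y, we must have A^* = A^T. Therefore
A^* =
[[3, -1],
 [-1, 3],
 [2, 1]].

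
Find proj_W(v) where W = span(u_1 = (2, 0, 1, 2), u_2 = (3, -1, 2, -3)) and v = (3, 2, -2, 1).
proj_W(v) = (240/203, 12/203, 114/203, 312/203)

Set up U = [u_1 | ... | u_2] ∈ R^(4×2). The projector onto W = col(U) is P = U (U^T U)^(-1) U^T.
Compute U^T U =
  [9, 2]
  [2, 23],
and U^T v = (6, 0).
Solve U^T U · c = U^T v for the coefficients: c = (138/203, -12/203). The projection is proj_W(v) = U c.
Check: (v - proj_W(v)) · u_1 = 0  (should be 0).
Check: (v - proj_W(v)) · u_2 = 0  (should be 0).
Result: proj_W(v) = (240/203, 12/203, 114/203, 312/203).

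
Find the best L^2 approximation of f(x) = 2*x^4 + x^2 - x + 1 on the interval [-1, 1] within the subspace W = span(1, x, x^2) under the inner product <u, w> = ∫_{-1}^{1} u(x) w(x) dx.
g(x) = 19*x^2/7 - x + 29/35

The best approximation g ∈ W is the orthogonal projection of f onto W. Writing g = a_0 + a_1 x + a_2 x^2, the coefficients solve the normal equations G · a = b where
  G_{ij} = <φ_i, φ_j> and b_i = <f, φ_i>, with φ_0 = 1, φ_1 = x, φ_2 = x^2.
G =
  [2, 0, 2/3]
  [0, 2/3, 0]
  [2/3, 0, 2/5],
b = (52/15, -2/3, 172/105).
Solving gives a_0 = 29/35, a_1 = -1, a_2 = 19/7, so
  g(x) = 19*x^2/7 - x + 29/35.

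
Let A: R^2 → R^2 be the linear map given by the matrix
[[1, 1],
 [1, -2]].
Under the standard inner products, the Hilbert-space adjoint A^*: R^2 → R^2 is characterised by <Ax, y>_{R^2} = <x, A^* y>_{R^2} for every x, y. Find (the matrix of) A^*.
A^* = A^T =
[[1, 1],
 [1, -2]]

For real matrices with standard dot products, the defining identity <Ax, y> = <x, A^* y> gives (Ax)^T y = x^T (A^*) y, i.e. x^T A^T y = x^T (A^*) y. Since this holds for all x, y, we must have A^* = A^T. Therefore
A^* =
[[1, 1],
 [1, -2]].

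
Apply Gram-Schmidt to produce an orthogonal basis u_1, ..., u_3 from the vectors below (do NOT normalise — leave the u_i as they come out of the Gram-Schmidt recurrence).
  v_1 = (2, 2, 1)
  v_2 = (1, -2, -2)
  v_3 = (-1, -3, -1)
Orthogonal basis:
  u_1 = (2, 2, 1)
  u_2 = (17/9, -10/9, -14/9)
  u_3 = (14/65, -7/13, 42/65)

Apply the Gram-Schmidt recurrence
  u_1 = v_1
  u_i = v_i − Σ_{j<i} ((v_i · u_j) / (u_j · u_j)) · u_j.

Step by step this gives:
  u_1 = (2, 2, 1)
  u_2 = (17/9, -10/9, -14/9)
  u_3 = (14/65, -7/13, 42/65)

Orthogonality check:
  u_2 · u_1 = 0 (should be 0)
  u_3 · u_1 = 0 (should be 0)
  u_3 · u_2 = 0 (should be 0)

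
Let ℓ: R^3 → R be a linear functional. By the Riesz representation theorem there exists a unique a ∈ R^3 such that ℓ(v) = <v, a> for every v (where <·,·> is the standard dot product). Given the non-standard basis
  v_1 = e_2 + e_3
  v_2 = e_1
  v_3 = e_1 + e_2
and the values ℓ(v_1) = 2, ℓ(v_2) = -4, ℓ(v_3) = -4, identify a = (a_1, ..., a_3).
a = (-4, 0, 2)

Write a = (a_1, ..., a_3) in the standard basis. For each basis vector v_i, ℓ(v_i) = <v_i, a> is a linear equation in the a_j's. Collect the n equations into a matrix system V a = ℓ, where row i of V is v_i (expressed in the standard basis). Since V is invertible (lower-triangular with 1s on the diagonal, up to permutation), solve by back-substitution:
  V =
[[0, 1, 1],
 [1, 0, 0],
 [1, 1, 0]]
  V a = (2, -4, -4)
Solving gives a = (-4, 0, 2).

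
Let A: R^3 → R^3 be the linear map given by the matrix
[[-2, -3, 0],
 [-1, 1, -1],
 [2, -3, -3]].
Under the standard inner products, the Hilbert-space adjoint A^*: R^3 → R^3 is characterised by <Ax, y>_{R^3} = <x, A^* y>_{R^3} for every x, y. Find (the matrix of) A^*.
A^* = A^T =
[[-2, -1, 2],
 [-3, 1, -3],
 [0, -1, -3]]

For real matrices with standard dot products, the defining identity <Ax, y> = <x, A^* y> gives (Ax)^T y = x^T (A^*) y, i.e. x^T A^T y = x^T (A^*) y. Since this holds for all x, y, we must have A^* = A^T. Therefore
A^* =
[[-2, -1, 2],
 [-3, 1, -3],
 [0, -1, -3]].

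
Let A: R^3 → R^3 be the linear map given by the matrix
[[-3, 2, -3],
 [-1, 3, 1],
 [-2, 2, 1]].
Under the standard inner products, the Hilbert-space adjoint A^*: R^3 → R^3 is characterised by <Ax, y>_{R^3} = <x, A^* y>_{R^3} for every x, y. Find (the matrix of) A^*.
A^* = A^T =
[[-3, -1, -2],
 [2, 3, 2],
 [-3, 1, 1]]

For real matrices with standard dot products, the defining identity <Ax, y> = <x, A^* y> gives (Ax)^T y = x^T (A^*) y, i.e. x^T A^T y = x^T (A^*) y. Since this holds for all x, y, we must have A^* = A^T. Therefore
A^* =
[[-3, -1, -2],
 [2, 3, 2],
 [-3, 1, 1]].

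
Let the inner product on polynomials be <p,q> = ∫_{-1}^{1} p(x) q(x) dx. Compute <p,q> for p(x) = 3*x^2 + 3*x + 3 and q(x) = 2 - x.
<p,q> = 14

Expand the product: p(x)·q(x) = -3*x^3 + 3*x^2 + 3*x + 6.
∫_{-1}^{1} of each monomial x^k gives [2/(k+1) if k even, 0 if k odd]. Integrating term-by-term (or equivalently evaluating the antiderivative F(x) = -3*x^4/4 + x^3 + 3*x^2/2 + 6*x at the endpoints):
  F(1) − F(−1) = 31/4 − (-25/4) = 14.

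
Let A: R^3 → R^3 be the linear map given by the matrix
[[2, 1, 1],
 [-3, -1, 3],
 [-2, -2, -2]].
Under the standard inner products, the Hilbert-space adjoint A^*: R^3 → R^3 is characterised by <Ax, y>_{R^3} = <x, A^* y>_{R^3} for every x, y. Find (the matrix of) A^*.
A^* = A^T =
[[2, -3, -2],
 [1, -1, -2],
 [1, 3, -2]]

For real matrices with standard dot products, the defining identity <Ax, y> = <x, A^* y> gives (Ax)^T y = x^T (A^*) y, i.e. x^T A^T y = x^T (A^*) y. Since this holds for all x, y, we must have A^* = A^T. Therefore
A^* =
[[2, -3, -2],
 [1, -1, -2],
 [1, 3, -2]].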